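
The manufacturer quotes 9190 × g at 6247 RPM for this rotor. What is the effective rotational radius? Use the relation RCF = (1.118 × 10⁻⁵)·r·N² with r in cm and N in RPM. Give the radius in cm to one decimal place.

r ≈ 21.1 cm

9190 = 1.118 × 10⁻⁵ × r × (6247)²
r = 9190 / (1.118 × 10⁻⁵ × 39,025,009) = 9190 / 436.2996 ≈ 21.064 cm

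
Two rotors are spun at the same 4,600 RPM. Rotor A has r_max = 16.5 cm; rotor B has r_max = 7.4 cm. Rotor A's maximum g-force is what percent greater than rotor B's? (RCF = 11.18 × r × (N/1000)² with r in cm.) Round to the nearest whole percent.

123%

At equal RPM, RCF scales linearly with r: ratio = 16.5 / 7.4 = 2.2297.
So rotor A delivers 123.0% more g-force.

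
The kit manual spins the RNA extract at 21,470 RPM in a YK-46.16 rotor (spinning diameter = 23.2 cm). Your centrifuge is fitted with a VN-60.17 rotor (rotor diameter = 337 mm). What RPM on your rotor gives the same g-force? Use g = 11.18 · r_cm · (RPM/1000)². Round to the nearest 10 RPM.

Original rotor: r = 23.2 / 2 = 11.6 cm
RCF_original = 11.18 × 11.6 × (21.47)² = 11.18 × 11.6 × 460.9609 ≈ 59,781.1 × g
Your rotor: r = 337 mm / 2 = 168.5 mm = 16.85 cm
59,781.1 = 11.18 × 16.85 × (N/1000)²
(N/1000)² = 59,781.1 / 188.383 = 317.3381
N = 1000 × √317.3381 ≈ 17,814.0

≈ 17810 RPM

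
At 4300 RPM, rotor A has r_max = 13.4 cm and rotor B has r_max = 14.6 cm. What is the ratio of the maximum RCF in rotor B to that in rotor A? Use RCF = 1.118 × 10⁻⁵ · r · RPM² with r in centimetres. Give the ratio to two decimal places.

1.09

At fixed N, RCF ∝ r, so RCF_B/RCF_A = r_B/r_A = 14.6 / 13.4 = 1.0896.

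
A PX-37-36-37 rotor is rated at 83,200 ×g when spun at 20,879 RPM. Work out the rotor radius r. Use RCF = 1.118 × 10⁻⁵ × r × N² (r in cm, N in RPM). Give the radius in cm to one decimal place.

r ≈ 17.1 cm

83200 = 1.118 × 10⁻⁵ × r × (20879)²
r = 83200 / (1.118 × 10⁻⁵ × 435,932,641) = 83200 / 4873.727 ≈ 17.071 cm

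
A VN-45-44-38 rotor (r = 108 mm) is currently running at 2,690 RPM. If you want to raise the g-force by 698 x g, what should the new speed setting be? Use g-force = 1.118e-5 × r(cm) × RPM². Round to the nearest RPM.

r = 108 mm = 10.8 cm
Current RCF = 1.118 × 10⁻⁵ × 10.8 × (2690)² = 1.118 × 10⁻⁵ × 10.8 × 7,236,100 ≈ 873.7 × g
Target RCF = 873.7 + 698 = 1,571.7 × g
N² = 1,571.7 / (12.0744 × 10⁻⁵) = 13,016,796
N ≈ √13,016,796 ≈ 3,607.9

≈ 3608 RPM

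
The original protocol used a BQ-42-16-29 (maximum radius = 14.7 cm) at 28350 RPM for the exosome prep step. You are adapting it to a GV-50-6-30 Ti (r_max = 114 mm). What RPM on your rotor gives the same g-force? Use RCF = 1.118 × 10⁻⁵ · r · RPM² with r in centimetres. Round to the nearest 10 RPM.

≈ 32190 RPM

RCF = 1.118 × 10⁻⁵ × r × N²
RCF_original = 1.118 × 10⁻⁵ × 14.7 × (28350)² = 1.118 × 10⁻⁵ × 14.7 × 803,722,500 ≈ 132,088.6 × g
Your rotor: r = 114 mm = 11.4 cm
132,088.6 = 1.118 × 10⁻⁵ × 11.4 × N²
N² = 132,088.6 / (12.7452 × 10⁻⁵) = 1,036,379,186
N ≈ √1,036,379,186 ≈ 32,192.8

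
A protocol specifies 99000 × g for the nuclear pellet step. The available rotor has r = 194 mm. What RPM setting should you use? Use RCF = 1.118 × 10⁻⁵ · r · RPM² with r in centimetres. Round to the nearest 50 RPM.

N ≈ 21350 RPM

r = 194 mm = 19.4 cm
99,000 = 1.118 × 10⁻⁵ × 19.4 × N²
N² = 99,000 / (21.6892 × 10⁻⁵) = 456,448,371
N ≈ √456,448,371 ≈ 21,364.7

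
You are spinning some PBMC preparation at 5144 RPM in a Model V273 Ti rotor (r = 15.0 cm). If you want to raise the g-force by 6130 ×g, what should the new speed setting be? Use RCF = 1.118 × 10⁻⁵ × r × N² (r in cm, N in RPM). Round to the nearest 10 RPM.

Current RCF = 1.118 × 10⁻⁵ × 15 × (5144)² = 1.118 × 10⁻⁵ × 15 × 26,460,736 ≈ 4,437.5 × g
Target RCF = 4,437.5 + 6,130 = 10,567.5 × g
N² = 10,567.5 / (16.77 × 10⁻⁵) = 63,014,311
N ≈ √63,014,311 ≈ 7,938.2

≈ 7940 RPM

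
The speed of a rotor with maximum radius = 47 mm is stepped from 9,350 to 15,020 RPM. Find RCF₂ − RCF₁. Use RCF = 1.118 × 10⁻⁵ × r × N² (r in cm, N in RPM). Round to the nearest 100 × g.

r = 47 mm = 4.7 cm
RCF₁ = 1.118 × 10⁻⁵ × 4.7 × (9350)² = 1.118 × 10⁻⁵ × 4.7 × 87,422,500 ≈ 4,593.7 × g
RCF₂ = 1.118 × 10⁻⁵ × 4.7 × (15020)² = 1.118 × 10⁻⁵ × 4.7 × 225,600,400 ≈ 11,854.4 × g
Increase = 11,854.4 − 4,593.7 = 7,260.7

7300 g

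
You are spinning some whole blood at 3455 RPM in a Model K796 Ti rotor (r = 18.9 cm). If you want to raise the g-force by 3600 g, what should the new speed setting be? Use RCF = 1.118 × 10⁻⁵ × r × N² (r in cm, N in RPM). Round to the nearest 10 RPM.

Current RCF = 1.118 × 10⁻⁵ × 18.9 × (3455)² = 1.118 × 10⁻⁵ × 18.9 × 11,937,025 ≈ 2,522.3 × g
Target RCF = 2,522.3 + 3,600 = 6,122.3 × g
N² = 6,122.3 / (21.1302 × 10⁻⁵) = 28,974,170
N ≈ √28,974,170 ≈ 5,382.8

5380 RPM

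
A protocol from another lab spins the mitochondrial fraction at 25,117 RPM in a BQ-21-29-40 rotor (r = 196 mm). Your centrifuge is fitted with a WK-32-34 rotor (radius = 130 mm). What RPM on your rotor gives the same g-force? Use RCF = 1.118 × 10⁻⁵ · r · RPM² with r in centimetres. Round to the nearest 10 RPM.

≈ 30840 RPM

Original rotor: r = 196 mm = 19.6 cm
RCF_original = 1.118 × 10⁻⁵ × 19.6 × (25117)² = 1.118 × 10⁻⁵ × 19.6 × 630,863,689 ≈ 138,239.9 × g
Your rotor: r = 130 mm = 13.0 cm
138,239.9 = 1.118 × 10⁻⁵ × 13 × N²
N² = 138,239.9 / (14.534 × 10⁻⁵) = 951,148,342
N ≈ √951,148,342 ≈ 30,840.7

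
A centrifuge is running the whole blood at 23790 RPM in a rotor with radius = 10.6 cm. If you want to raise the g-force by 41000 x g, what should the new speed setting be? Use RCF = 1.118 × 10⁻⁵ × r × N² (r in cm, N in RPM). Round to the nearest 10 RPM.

≈ 30200 RPM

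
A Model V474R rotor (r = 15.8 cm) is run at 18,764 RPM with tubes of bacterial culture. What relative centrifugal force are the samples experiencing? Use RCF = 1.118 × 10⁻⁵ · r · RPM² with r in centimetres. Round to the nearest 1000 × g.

RCF = 1.118 × 10⁻⁵ × 15.8 × (18764)² = 1.118 × 10⁻⁵ × 15.8 × 352,087,696 ≈ 62,194.2 × g

62000 x g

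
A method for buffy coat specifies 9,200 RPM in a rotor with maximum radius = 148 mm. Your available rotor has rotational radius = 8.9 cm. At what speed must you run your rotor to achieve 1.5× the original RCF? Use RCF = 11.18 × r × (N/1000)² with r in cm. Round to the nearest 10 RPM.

≈ 14530 RPM

Original rotor: r = 148 mm = 14.8 cm
RCF_original = 11.18 × 14.8 × (9.2)² = 11.18 × 14.8 × 84.64 ≈ 14,004.9 × g
Target RCF = 1.5 × 14,004.9 ≈ 21,007.3 × g
21,007.3 = 11.18 × 8.9 × (N/1000)²
(N/1000)² = 21,007.3 / 99.502 = 211.1244
N = 1000 × √211.1244 ≈ 14,530.1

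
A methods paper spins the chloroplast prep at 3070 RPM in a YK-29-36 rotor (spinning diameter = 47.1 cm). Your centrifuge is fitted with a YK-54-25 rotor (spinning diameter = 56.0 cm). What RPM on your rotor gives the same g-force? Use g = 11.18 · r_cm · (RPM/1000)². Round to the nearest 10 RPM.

≈ 2820 RPM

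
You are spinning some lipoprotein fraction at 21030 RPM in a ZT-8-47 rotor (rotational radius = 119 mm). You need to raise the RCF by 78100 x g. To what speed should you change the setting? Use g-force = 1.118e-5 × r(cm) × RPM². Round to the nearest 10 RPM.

r = 119 mm = 11.9 cm
Current RCF = 1.118 × 10⁻⁵ × 11.9 × (21030)² = 1.118 × 10⁻⁵ × 11.9 × 442,260,900 ≈ 58,839.3 × g
Target RCF = 58,839.3 + 78,100 = 136,939.3 × g
N² = 136,939.3 / (13.3042 × 10⁻⁵) = 1,029,293,757
N ≈ √1,029,293,757 ≈ 32,082.6

N₂ ≈ 32080 RPM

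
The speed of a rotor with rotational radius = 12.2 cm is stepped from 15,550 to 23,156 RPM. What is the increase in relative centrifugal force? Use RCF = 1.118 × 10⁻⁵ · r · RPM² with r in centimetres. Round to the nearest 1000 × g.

≈ 40000 g

RCF₁ = 1.118 × 10⁻⁵ × 12.2 × (15550)² = 1.118 × 10⁻⁵ × 12.2 × 241,802,500 ≈ 32,980.9 × g
RCF₂ = 1.118 × 10⁻⁵ × 12.2 × (23156)² = 1.118 × 10⁻⁵ × 12.2 × 536,200,336 ≈ 73,135.6 × g
Increase = 73,135.6 − 32,980.9 = 40,154.7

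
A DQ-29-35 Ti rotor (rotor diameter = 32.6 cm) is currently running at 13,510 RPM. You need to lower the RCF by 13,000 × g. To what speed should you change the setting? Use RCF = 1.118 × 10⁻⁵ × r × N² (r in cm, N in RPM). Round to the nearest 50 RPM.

N₂ ≈ 10550 RPM

r = 32.6 / 2 = 16.3 cm
Current RCF = 1.118 × 10⁻⁵ × 16.3 × (13510)² = 1.118 × 10⁻⁵ × 16.3 × 182,520,100 ≈ 33,261.4 × g
Target RCF = 33,261.4 − 13,000 = 20,261.4 × g
N² = 20,261.4 / (18.2234 × 10⁻⁵) = 111,183,424
N ≈ √111,183,424 ≈ 10,544.4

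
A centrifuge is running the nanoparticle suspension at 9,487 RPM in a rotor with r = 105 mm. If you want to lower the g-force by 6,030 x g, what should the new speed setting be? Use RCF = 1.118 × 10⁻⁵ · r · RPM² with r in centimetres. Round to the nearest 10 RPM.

≈ 6220 RPM

r = 105 mm = 10.5 cm
Current RCF = 1.118 × 10⁻⁵ × 10.5 × (9487)² = 1.118 × 10⁻⁵ × 10.5 × 90,003,169 ≈ 10,565.5 × g
Target RCF = 10,565.5 − 6,030 = 4,535.5 × g
N² = 4,535.5 / (11.739 × 10⁻⁵) = 38,636,170
N ≈ √38,636,170 ≈ 6,215.8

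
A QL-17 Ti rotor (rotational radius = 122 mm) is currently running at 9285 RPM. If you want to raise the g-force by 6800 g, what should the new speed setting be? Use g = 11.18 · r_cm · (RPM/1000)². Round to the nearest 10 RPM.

r = 122 mm = 12.2 cm
Current RCF = 11.18 × 12.2 × (9.285)² = 11.18 × 12.2 × 86.211225 ≈ 11,758.9 × g
Target RCF = 11,758.9 + 6,800 = 18,558.9 × g
(N/1000)² = 18,558.9 / 136.396 = 136.0663
N = 1000 × √136.0663 ≈ 11,664.7

≈ 11660 RPM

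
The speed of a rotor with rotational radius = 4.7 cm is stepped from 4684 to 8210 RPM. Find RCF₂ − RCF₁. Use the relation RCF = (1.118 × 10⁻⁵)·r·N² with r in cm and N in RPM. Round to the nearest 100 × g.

≈ 2400 x g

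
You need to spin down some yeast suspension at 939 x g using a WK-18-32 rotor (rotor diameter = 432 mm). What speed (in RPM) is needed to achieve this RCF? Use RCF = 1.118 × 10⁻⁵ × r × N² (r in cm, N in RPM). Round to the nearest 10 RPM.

1970 RPM

r = 432 mm / 2 = 216 mm = 21.6 cm
939 = 1.118 × 10⁻⁵ × 21.6 × N²
N² = 939 / (24.1488 × 10⁻⁵) = 3,888,392
N ≈ √3,888,392 ≈ 1,971.9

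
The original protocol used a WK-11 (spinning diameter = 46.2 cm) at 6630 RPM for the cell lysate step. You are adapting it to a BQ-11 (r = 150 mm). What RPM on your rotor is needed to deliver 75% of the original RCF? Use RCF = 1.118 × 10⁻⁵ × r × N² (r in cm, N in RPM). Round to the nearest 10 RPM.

7130 RPM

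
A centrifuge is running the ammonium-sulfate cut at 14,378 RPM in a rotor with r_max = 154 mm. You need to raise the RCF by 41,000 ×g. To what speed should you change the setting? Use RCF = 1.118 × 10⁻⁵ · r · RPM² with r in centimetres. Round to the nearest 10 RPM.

≈ 21090 RPM

r = 154 mm = 15.4 cm
Current RCF = 1.118 × 10⁻⁵ × 15.4 × (14378)² = 1.118 × 10⁻⁵ × 15.4 × 206,726,884 ≈ 35,592.6 × g
Target RCF = 35,592.6 + 41,000 = 76,592.6 × g
N² = 76,592.6 / (17.2172 × 10⁻⁵) = 444,860,953
N ≈ √444,860,953 ≈ 21,091.7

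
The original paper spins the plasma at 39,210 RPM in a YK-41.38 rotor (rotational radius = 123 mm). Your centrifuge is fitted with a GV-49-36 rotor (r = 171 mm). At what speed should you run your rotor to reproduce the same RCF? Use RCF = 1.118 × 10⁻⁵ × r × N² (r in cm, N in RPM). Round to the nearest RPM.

≈ 33255 RPM

Original rotor: r = 123 mm = 12.3 cm
RCF = 1.118 × 10⁻⁵ × r × N²
RCF_original = 1.118 × 10⁻⁵ × 12.3 × (39210)² = 1.118 × 10⁻⁵ × 12.3 × 1,537,424,100 ≈ 211,417.3 × g
Your rotor: r = 171 mm = 17.1 cm
211,417.3 = 1.118 × 10⁻⁵ × 17.1 × N²
N² = 211,417.3 / (19.1178 × 10⁻⁵) = 1,105,866,261
N ≈ √1,105,866,261 ≈ 33,254.6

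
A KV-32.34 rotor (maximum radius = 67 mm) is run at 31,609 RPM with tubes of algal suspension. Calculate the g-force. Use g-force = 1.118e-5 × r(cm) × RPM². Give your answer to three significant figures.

RCF ≈ 74800 g

r = 67 mm = 6.7 cm
RCF = 1.118 × 10⁻⁵ × 6.7 × (31609)² = 1.118 × 10⁻⁵ × 6.7 × 999,128,881 ≈ 74,840.7 × g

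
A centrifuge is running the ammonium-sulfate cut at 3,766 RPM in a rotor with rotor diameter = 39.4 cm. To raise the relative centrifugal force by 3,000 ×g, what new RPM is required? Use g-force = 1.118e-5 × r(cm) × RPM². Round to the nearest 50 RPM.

N₂ ≈ 5250 RPM

r = 39.4 / 2 = 19.7 cm
Current RCF = 1.118 × 10⁻⁵ × 19.7 × (3766)² = 1.118 × 10⁻⁵ × 19.7 × 14,182,756 ≈ 3,123.7 × g
Target RCF = 3,123.7 + 3,000 = 6,123.7 × g
N² = 6,123.7 / (22.0246 × 10⁻⁵) = 27,803,910
N ≈ √27,803,910 ≈ 5,272.9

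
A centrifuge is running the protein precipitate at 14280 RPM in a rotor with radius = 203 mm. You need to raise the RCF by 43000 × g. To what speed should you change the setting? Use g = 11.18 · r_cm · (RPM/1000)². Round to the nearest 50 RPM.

19850 RPM

r = 203 mm = 20.3 cm
Current RCF = 11.18 × 20.3 × (14.28)² = 11.18 × 20.3 × 203.9184 ≈ 46,280.1 × g
Target RCF = 46,280.1 + 43,000 = 89,280.1 × g
(N/1000)² = 89,280.1 / 226.954 = 393.3841
N = 1000 × √393.3841 ≈ 19,833.9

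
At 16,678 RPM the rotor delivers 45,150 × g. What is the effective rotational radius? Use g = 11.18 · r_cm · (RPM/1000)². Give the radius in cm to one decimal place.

≈ 14.5 cm

45150 = 11.18 × r × (16.678)²
r = 45150 / (11.18 × 278.155684) = 45150 / 3109.781 ≈ 14.519 cm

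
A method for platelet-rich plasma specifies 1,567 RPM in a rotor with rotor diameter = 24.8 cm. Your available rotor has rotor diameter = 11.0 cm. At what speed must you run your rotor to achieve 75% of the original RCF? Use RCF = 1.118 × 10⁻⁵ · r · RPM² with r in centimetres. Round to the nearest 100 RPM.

2000 RPM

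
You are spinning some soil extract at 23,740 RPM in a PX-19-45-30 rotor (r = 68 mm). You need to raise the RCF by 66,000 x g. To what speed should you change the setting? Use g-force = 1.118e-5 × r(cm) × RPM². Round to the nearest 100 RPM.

37800 RPM

r = 68 mm = 6.8 cm
Current RCF = 1.118 × 10⁻⁵ × 6.8 × (23740)² = 1.118 × 10⁻⁵ × 6.8 × 563,587,600 ≈ 42,846.2 × g
Target RCF = 42,846.2 + 66,000 = 108,846.2 × g
N² = 108,846.2 / (7.6024 × 10⁻⁵) = 1,431,734,715
N ≈ √1,431,734,715 ≈ 37,838.3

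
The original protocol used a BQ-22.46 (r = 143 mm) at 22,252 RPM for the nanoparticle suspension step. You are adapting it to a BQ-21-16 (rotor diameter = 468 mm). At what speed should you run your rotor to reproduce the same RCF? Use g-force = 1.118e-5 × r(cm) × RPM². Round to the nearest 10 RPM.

Original rotor: r = 143 mm = 14.3 cm
RCF = 1.118 × 10⁻⁵ × r × N²
RCF_original = 1.118 × 10⁻⁵ × 14.3 × (22252)² = 1.118 × 10⁻⁵ × 14.3 × 495,151,504 ≈ 79,161.9 × g
Your rotor: r = 468 mm / 2 = 234 mm = 23.4 cm
79,161.9 = 1.118 × 10⁻⁵ × 23.4 × N²
N² = 79,161.9 / (26.1612 × 10⁻⁵) = 302,592,771
N ≈ √302,592,771 ≈ 17,395.2

≈ 17400 RPM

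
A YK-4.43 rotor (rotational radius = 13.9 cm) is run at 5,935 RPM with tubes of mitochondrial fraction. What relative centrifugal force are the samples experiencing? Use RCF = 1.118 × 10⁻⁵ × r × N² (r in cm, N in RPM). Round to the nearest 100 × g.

≈ 5500 x g

RCF = 1.118 × 10⁻⁵ × 13.9 × (5935)² = 1.118 × 10⁻⁵ × 13.9 × 35,224,225 ≈ 5,473.9 × g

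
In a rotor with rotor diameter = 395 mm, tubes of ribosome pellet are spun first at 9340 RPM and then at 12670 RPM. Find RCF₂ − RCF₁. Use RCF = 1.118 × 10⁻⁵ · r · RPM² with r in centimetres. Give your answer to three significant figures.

r = 395 mm / 2 = 197.5 mm = 19.75 cm
RCF₁ = 1.118 × 10⁻⁵ × 19.75 × (9340)² = 1.118 × 10⁻⁵ × 19.75 × 87,235,600 ≈ 19,262.1 × g
RCF₂ = 1.118 × 10⁻⁵ × 19.75 × (12670)² = 1.118 × 10⁻⁵ × 19.75 × 160,528,900 ≈ 35,445.6 × g
Increase = 35,445.6 − 19,262.1 = 16,183.5

≈ 16200 x g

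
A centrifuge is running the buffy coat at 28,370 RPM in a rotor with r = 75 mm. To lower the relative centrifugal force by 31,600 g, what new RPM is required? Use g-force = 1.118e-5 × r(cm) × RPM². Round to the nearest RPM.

r = 75 mm = 7.5 cm
Current RCF = 1.118 × 10⁻⁵ × 7.5 × (28370)² = 1.118 × 10⁻⁵ × 7.5 × 804,856,900 ≈ 67,487.3 × g
Target RCF = 67,487.3 − 31,600 = 35,887.3 × g
N² = 35,887.3 / (8.385 × 10⁻⁵) = 427,994,037
N ≈ √427,994,037 ≈ 20,688.0

≈ 20688 RPM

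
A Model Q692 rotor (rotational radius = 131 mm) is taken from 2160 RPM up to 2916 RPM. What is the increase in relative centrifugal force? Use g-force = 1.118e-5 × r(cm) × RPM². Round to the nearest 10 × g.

≈ 560 ×g

r = 131 mm = 13.1 cm
RCF₁ = 1.118 × 10⁻⁵ × 13.1 × (2160)² = 1.118 × 10⁻⁵ × 13.1 × 4,665,600 ≈ 683.3 × g
RCF₂ = 1.118 × 10⁻⁵ × 13.1 × (2916)² = 1.118 × 10⁻⁵ × 13.1 × 8,503,056 ≈ 1,245.3 × g
Increase = 1,245.3 − 683.3 = 562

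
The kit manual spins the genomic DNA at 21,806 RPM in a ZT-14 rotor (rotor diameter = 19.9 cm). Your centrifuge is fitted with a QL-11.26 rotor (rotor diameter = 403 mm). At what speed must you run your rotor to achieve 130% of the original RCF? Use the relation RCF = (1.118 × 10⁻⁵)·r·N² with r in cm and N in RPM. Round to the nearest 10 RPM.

≈ 17470 RPM

Original rotor: r = 19.9 / 2 = 9.95 cm
RCF_original = 1.118 × 10⁻⁵ × 9.95 × (21806)² = 1.118 × 10⁻⁵ × 9.95 × 475,501,636 ≈ 52,895.3 × g
Target RCF = 1.3 × 52,895.3 ≈ 68,763.9 × g
Your rotor: r = 403 mm / 2 = 201.5 mm = 20.15 cm
68,763.9 = 1.118 × 10⁻⁵ × 20.15 × N²
N² = 68,763.9 / (22.5277 × 10⁻⁵) = 305,241,547
N ≈ √305,241,547 ≈ 17,471.2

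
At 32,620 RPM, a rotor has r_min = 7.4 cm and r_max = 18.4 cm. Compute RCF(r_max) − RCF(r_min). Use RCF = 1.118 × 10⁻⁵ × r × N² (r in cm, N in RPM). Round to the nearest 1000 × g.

RCF_max = 1.118 × 10⁻⁵ × 18.4 × (32620)² = 1.118 × 10⁻⁵ × 18.4 × 1,064,064,400 ≈ 218,890.8 × g
RCF_min = 1.118 × 10⁻⁵ × 7.4 × (32620)² = 1.118 × 10⁻⁵ × 7.4 × 1,064,064,400 ≈ 88,032.2 × g
ΔRCF = 218,890.8 − 88,032.2 = 130,858.6

131000 ×g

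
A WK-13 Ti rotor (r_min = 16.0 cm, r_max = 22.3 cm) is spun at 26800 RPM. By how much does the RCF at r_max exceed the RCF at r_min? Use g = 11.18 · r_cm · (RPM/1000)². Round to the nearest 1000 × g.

RCF_max = 11.18 × 22.3 × (26.8)² = 11.18 × 22.3 × 718.24 ≈ 179,067.3 × g
RCF_min = 11.18 × 16 × (26.8)² = 11.18 × 16 × 718.24 ≈ 128,478.8 × g
ΔRCF = 179,067.3 − 128,478.8 = 50,588.5

≈ 51000 ×g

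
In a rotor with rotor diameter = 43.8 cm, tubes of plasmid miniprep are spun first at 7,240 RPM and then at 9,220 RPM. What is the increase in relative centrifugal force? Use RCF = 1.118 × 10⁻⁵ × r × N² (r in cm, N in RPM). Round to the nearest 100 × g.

8000 g

r = 43.8 / 2 = 21.9 cm
RCF₁ = 1.118 × 10⁻⁵ × 21.9 × (7240)² = 1.118 × 10⁻⁵ × 21.9 × 52,417,600 ≈ 12,834 × g
RCF₂ = 1.118 × 10⁻⁵ × 21.9 × (9220)² = 1.118 × 10⁻⁵ × 21.9 × 85,008,400 ≈ 20,813.6 × g
Increase = 20,813.6 − 12,834 = 7,979.6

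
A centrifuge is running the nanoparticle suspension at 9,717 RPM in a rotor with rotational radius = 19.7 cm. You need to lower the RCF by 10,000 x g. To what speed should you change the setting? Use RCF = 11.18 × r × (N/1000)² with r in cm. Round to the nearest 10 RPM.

Current RCF = 11.18 × 19.7 × (9.717)² = 11.18 × 19.7 × 94.420089 ≈ 20,795.6 × g
Target RCF = 20,795.6 − 10,000 = 10,795.6 × g
(N/1000)² = 10,795.6 / 220.246 = 49.0161
N = 1000 × √49.0161 ≈ 7,001.1

N₂ ≈ 7000 RPM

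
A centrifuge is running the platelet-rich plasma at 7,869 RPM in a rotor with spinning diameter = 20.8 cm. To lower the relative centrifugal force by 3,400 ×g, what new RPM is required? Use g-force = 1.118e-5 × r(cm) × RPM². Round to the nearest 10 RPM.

N₂ ≈ 5720 RPM

r = 20.8 / 2 = 10.4 cm
Current RCF = 1.118 × 10⁻⁵ × 10.4 × (7869)² = 1.118 × 10⁻⁵ × 10.4 × 61,921,161 ≈ 7,199.7 × g
Target RCF = 7,199.7 − 3,400 = 3,799.7 × g
N² = 3,799.7 / (11.6272 × 10⁻⁵) = 32,679,407
N ≈ √32,679,407 ≈ 5,716.6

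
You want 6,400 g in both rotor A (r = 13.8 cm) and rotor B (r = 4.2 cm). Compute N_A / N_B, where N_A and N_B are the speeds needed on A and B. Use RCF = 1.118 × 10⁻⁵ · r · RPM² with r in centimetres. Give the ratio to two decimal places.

0.55

At fixed RCF, N ∝ 1/√r, so N_A/N_B = √(r_B/r_A) = √(4.2/13.8) = √0.304348 = 0.5517.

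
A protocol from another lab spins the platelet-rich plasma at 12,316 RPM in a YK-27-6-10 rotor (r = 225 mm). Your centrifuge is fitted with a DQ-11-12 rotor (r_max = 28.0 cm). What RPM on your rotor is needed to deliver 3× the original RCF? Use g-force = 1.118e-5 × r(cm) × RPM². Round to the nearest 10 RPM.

≈ 19120 RPM

Original rotor: r = 225 mm = 22.5 cm
RCF = 1.118 × 10⁻⁵ × r × N²
RCF_original = 1.118 × 10⁻⁵ × 22.5 × (12316)² = 1.118 × 10⁻⁵ × 22.5 × 151,683,856 ≈ 38,156.1 × g
Target RCF = 3 × 38,156.1 ≈ 114,468.3 × g
114,468.3 = 1.118 × 10⁻⁵ × 28 × N²
N² = 114,468.3 / (31.304 × 10⁻⁵) = 365,666,688
N ≈ √365,666,688 ≈ 19,122.4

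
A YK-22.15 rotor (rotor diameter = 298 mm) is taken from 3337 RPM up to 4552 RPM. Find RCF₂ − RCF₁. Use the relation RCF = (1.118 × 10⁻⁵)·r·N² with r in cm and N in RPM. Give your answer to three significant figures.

1600 × g

r = 298 mm / 2 = 149 mm = 14.9 cm
RCF₁ = 1.118 × 10⁻⁵ × 14.9 × (3337)² = 1.118 × 10⁻⁵ × 14.9 × 11,135,569 ≈ 1,855 × g
RCF₂ = 1.118 × 10⁻⁵ × 14.9 × (4552)² = 1.118 × 10⁻⁵ × 14.9 × 20,720,704 ≈ 3,451.7 × g
Increase = 3,451.7 − 1,855 = 1,596.7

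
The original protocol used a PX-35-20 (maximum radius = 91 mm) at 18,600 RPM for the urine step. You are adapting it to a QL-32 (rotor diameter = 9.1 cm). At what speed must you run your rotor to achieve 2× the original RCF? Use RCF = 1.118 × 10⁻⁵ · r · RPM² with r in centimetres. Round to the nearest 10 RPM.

≈ 37200 RPM

Original rotor: r = 91 mm = 9.1 cm
RCF = 1.118 × 10⁻⁵ × r × N²
RCF_original = 1.118 × 10⁻⁵ × 9.1 × (18600)² = 1.118 × 10⁻⁵ × 9.1 × 345,960,000 ≈ 35,197.3 × g
Target RCF = 2 × 35,197.3 ≈ 70,394.6 × g
Your rotor: r = 9.1 / 2 = 4.55 cm
70,394.6 = 1.118 × 10⁻⁵ × 4.55 × N²
N² = 70,394.6 / (5.0869 × 10⁻⁵) = 1,383,840,846
N ≈ √1,383,840,846 ≈ 37,200.0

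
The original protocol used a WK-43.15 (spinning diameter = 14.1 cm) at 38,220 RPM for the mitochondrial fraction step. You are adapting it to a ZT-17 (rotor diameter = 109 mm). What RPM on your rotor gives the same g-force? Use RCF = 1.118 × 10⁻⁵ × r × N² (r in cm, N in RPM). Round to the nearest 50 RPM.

≈ 43450 RPM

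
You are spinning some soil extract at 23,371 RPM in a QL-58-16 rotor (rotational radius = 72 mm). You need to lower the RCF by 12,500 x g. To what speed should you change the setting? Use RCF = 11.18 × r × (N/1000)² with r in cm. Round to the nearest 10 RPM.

r = 72 mm = 7.2 cm
Current RCF = 11.18 × 7.2 × (23.371)² = 11.18 × 7.2 × 546.203641 ≈ 43,967.2 × g
Target RCF = 43,967.2 − 12,500 = 31,467.2 × g
(N/1000)² = 31,467.2 / 80.496 = 390.9163
N = 1000 × √390.9163 ≈ 19,771.6

N₂ ≈ 19770 RPM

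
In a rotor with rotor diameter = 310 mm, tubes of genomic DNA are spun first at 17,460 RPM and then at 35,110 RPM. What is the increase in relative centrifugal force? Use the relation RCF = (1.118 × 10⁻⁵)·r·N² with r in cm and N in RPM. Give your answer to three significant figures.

r = 310 mm / 2 = 155 mm = 15.5 cm
RCF₁ = 1.118 × 10⁻⁵ × 15.5 × (17460)² = 1.118 × 10⁻⁵ × 15.5 × 304,851,600 ≈ 52,827.7 × g
RCF₂ = 1.118 × 10⁻⁵ × 15.5 × (35110)² = 1.118 × 10⁻⁵ × 15.5 × 1,232,712,100 ≈ 213,616.7 × g
Increase = 213,616.7 − 52,827.7 = 160,789

≈ 161000 g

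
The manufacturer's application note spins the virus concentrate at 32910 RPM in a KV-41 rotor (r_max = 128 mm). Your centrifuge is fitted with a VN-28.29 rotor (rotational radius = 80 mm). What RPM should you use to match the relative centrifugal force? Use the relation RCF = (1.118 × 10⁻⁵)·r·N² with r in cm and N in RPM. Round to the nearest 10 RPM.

Original rotor: r = 128 mm = 12.8 cm
RCF_original = 1.118 × 10⁻⁵ × 12.8 × (32910)² = 1.118 × 10⁻⁵ × 12.8 × 1,083,068,100 ≈ 154,991.4 × g
Your rotor: r = 80 mm = 8.0 cm
154,991.4 = 1.118 × 10⁻⁵ × 8 × N²
N² = 154,991.4 / (8.944 × 10⁻⁵) = 1,732,909,213
N ≈ √1,732,909,213 ≈ 41,628.2

≈ 41630 RPM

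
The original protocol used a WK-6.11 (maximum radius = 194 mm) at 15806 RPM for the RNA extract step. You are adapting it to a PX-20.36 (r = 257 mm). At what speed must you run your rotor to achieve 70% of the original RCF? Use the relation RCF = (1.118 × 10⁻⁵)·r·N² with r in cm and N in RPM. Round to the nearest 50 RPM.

≈ 11500 RPM

Original rotor: r = 194 mm = 19.4 cm
RCF = 1.118 × 10⁻⁵ × r × N²
RCF_original = 1.118 × 10⁻⁵ × 19.4 × (15806)² = 1.118 × 10⁻⁵ × 19.4 × 249,829,636 ≈ 54,186 × g
Target RCF = 0.7 × 54,186 ≈ 37,930.2 × g
Your rotor: r = 257 mm = 25.7 cm
37,930.2 = 1.118 × 10⁻⁵ × 25.7 × N²
N² = 37,930.2 / (28.7326 × 10⁻⁵) = 132,011,026
N ≈ √132,011,026 ≈ 11,489.6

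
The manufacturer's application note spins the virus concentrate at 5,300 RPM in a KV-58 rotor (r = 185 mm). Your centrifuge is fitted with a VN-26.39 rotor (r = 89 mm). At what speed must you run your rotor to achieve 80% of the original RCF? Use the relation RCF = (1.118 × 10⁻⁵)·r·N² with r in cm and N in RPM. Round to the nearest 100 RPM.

6800 RPM

Original rotor: r = 185 mm = 18.5 cm
RCF_original = 1.118 × 10⁻⁵ × 18.5 × (5300)² = 1.118 × 10⁻⁵ × 18.5 × 28,090,000 ≈ 5,809.9 × g
Target RCF = 0.8 × 5,809.9 ≈ 4,647.9 × g
Your rotor: r = 89 mm = 8.9 cm
4,647.9 = 1.118 × 10⁻⁵ × 8.9 × N²
N² = 4,647.9 / (9.9502 × 10⁻⁵) = 46,711,624
N ≈ √46,711,624 ≈ 6,834.6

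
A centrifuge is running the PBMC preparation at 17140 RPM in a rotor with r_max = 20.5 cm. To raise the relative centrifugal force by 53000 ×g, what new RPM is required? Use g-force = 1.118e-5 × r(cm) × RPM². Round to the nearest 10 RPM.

Current RCF = 1.118 × 10⁻⁵ × 20.5 × (17140)² = 1.118 × 10⁻⁵ × 20.5 × 293,779,600 ≈ 67,331.3 × g
Target RCF = 67,331.3 + 53,000 = 120,331.3 × g
N² = 120,331.3 / (22.919 × 10⁻⁵) = 525,028,579
N ≈ √525,028,579 ≈ 22,913.5

22910 RPM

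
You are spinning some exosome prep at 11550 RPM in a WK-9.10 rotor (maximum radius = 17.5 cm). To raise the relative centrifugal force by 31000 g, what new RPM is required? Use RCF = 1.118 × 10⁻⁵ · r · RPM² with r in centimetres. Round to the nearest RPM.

Current RCF = 1.118 × 10⁻⁵ × 17.5 × (11550)² = 1.118 × 10⁻⁵ × 17.5 × 133,402,500 ≈ 26,100.2 × g
Target RCF = 26,100.2 + 31,000 = 57,100.2 × g
N² = 57,100.2 / (19.565 × 10⁻⁵) = 291,848,709
N ≈ √291,848,709 ≈ 17,083.6

≈ 17084 RPM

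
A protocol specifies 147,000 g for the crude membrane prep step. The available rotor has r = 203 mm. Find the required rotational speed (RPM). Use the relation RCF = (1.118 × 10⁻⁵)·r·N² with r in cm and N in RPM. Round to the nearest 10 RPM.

25450 RPM

r = 203 mm = 20.3 cm
RCF = 1.118 × 10⁻⁵ × r × N²
147,000 = 1.118 × 10⁻⁵ × 20.3 × N²
N² = 147,000 / (22.6954 × 10⁻⁵) = 647,708,346
N ≈ √647,708,346 ≈ 25,450.1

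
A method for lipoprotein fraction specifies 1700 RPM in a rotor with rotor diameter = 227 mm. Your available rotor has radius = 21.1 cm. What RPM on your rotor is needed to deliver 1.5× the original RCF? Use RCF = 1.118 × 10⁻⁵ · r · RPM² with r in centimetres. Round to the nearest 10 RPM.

Original rotor: r = 227 mm / 2 = 113.5 mm = 11.35 cm
RCF = 1.118 × 10⁻⁵ × r × N²
RCF_original = 1.118 × 10⁻⁵ × 11.35 × (1700)² = 1.118 × 10⁻⁵ × 11.35 × 2,890,000 ≈ 366.7 × g
Target RCF = 1.5 × 366.7 ≈ 550 × g
550 = 1.118 × 10⁻⁵ × 21.1 × N²
N² = 550 / (23.5898 × 10⁻⁵) = 2,331,516
N ≈ √2,331,516 ≈ 1,526.9

≈ 1530 RPM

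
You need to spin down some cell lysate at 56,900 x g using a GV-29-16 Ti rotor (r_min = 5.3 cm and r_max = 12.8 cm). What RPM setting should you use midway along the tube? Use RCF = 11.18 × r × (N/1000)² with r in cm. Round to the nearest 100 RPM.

r_avg = (5.3 + 12.8) / 2 = 9.05 cm
56,900 = 11.18 × 9.05 × (N/1000)²
(N/1000)² = 56,900 / 101.179 = 562.3697
N = 1000 × √562.3697 ≈ 23,714.3

N ≈ 23700 RPM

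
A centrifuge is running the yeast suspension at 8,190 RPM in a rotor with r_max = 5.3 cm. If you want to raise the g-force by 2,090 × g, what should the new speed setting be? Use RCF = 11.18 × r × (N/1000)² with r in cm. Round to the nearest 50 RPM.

10100 RPM

Current RCF = 11.18 × 5.3 × (8.19)² = 11.18 × 5.3 × 67.0761 ≈ 3,974.5 × g
Target RCF = 3,974.5 + 2,090 = 6,064.5 × g
(N/1000)² = 6,064.5 / 59.254 = 102.3475
N = 1000 × √102.3475 ≈ 10,116.7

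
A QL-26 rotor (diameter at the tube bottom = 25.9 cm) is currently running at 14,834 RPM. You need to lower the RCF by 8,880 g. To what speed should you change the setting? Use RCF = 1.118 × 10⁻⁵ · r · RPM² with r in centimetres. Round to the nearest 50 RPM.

N₂ ≈ 12600 RPM

r = 25.9 / 2 = 12.95 cm
Current RCF = 1.118 × 10⁻⁵ × 12.95 × (14834)² = 1.118 × 10⁻⁵ × 12.95 × 220,047,556 ≈ 31,858.7 × g
Target RCF = 31,858.7 − 8,880 = 22,978.7 × g
N² = 22,978.7 / (14.4781 × 10⁻⁵) = 158,713,505
N ≈ √158,713,505 ≈ 12,598.2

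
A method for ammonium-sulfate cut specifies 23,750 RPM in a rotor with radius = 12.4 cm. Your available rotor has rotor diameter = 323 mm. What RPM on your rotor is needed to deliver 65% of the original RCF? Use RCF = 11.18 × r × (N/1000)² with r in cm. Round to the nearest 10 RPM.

≈ 16780 RPM

RCF_original = 11.18 × 12.4 × (23.75)² = 11.18 × 12.4 × 564.0625 ≈ 78,197.1 × g
Target RCF = 0.65 × 78,197.1 ≈ 50,828.1 × g
Your rotor: r = 323 mm / 2 = 161.5 mm = 16.15 cm
50,828.1 = 11.18 × 16.15 × (N/1000)²
(N/1000)² = 50,828.1 / 180.557 = 281.5072
N = 1000 × √281.5072 ≈ 16,778.2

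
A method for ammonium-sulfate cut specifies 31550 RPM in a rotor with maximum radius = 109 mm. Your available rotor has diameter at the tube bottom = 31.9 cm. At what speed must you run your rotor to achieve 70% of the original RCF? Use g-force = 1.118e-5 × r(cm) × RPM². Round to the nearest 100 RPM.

≈ 21800 RPM

Original rotor: r = 109 mm = 10.9 cm
RCF = 1.118 × 10⁻⁵ × r × N²
RCF_original = 1.118 × 10⁻⁵ × 10.9 × (31550)² = 1.118 × 10⁻⁵ × 10.9 × 995,402,500 ≈ 121,301.7 × g
Target RCF = 0.7 × 121,301.7 ≈ 84,911.2 × g
Your rotor: r = 31.9 / 2 = 15.95 cm
84,911.2 = 1.118 × 10⁻⁵ × 15.95 × N²
N² = 84,911.2 / (17.8321 × 10⁻⁵) = 476,170,502
N ≈ √476,170,502 ≈ 21,821.3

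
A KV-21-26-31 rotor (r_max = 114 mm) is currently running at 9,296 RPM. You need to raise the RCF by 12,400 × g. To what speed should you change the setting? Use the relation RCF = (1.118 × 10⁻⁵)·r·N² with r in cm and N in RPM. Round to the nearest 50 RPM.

N₂ ≈ 13550 RPM

r = 114 mm = 11.4 cm
Current RCF = 1.118 × 10⁻⁵ × 11.4 × (9296)² = 1.118 × 10⁻⁵ × 11.4 × 86,415,616 ≈ 11,013.8 × g
Target RCF = 11,013.8 + 12,400 = 23,413.8 × g
N² = 23,413.8 / (12.7452 × 10⁻⁵) = 183,706,807
N ≈ √183,706,807 ≈ 13,553.8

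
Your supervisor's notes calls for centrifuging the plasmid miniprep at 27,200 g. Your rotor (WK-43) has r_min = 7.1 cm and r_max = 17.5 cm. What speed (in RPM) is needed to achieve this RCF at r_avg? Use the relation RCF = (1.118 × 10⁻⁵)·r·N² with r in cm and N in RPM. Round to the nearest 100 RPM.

14100 RPM

r_avg = (7.1 + 17.5) / 2 = 12.3 cm
RCF = 1.118 × 10⁻⁵ × r × N²
27,200 = 1.118 × 10⁻⁵ × 12.3 × N²
N² = 27,200 / (13.7514 × 10⁻⁵) = 197,798,042
N ≈ √197,798,042 ≈ 14,064.1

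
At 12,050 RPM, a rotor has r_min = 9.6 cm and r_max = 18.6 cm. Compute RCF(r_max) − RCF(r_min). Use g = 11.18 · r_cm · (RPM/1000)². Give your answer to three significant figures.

14600 × g

ΔRCF = 11.18 × (r_max − r_min) × (N/1000)² = 11.18 × 9.0 × 145.2025 ≈ 14,610.3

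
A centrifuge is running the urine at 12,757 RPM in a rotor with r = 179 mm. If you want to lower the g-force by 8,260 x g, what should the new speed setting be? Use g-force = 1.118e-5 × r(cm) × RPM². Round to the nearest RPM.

r = 179 mm = 17.9 cm
Current RCF = 1.118 × 10⁻⁵ × 17.9 × (12757)² = 1.118 × 10⁻⁵ × 17.9 × 162,741,049 ≈ 32,568.1 × g
Target RCF = 32,568.1 − 8,260 = 24,308.1 × g
N² = 24,308.1 / (20.0122 × 10⁻⁵) = 121,466,405
N ≈ √121,466,405 ≈ 11,021.2

N₂ ≈ 11021 RPM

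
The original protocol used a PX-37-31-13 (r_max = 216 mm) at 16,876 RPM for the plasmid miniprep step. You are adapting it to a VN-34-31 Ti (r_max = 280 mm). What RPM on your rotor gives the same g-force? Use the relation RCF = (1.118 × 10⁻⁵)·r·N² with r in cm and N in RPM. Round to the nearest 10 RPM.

Original rotor: r = 216 mm = 21.6 cm
RCF_original = 1.118 × 10⁻⁵ × 21.6 × (16876)² = 1.118 × 10⁻⁵ × 21.6 × 284,799,376 ≈ 68,775.6 × g
Your rotor: r = 280 mm = 28.0 cm
68,775.6 = 1.118 × 10⁻⁵ × 28 × N²
N² = 68,775.6 / (31.304 × 10⁻⁵) = 219,702,274
N ≈ √219,702,274 ≈ 14,822.4

14820 RPM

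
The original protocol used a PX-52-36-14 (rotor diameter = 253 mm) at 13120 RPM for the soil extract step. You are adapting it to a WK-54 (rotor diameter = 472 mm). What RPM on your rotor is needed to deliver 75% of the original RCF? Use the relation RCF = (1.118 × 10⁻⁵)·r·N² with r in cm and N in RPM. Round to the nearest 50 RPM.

8300 RPM

Original rotor: r = 253 mm / 2 = 126.5 mm = 12.65 cm
RCF_original = 1.118 × 10⁻⁵ × 12.65 × (13120)² = 1.118 × 10⁻⁵ × 12.65 × 172,134,400 ≈ 24,344.5 × g
Target RCF = 0.75 × 24,344.5 ≈ 18,258.4 × g
Your rotor: r = 472 mm / 2 = 236 mm = 23.6 cm
18,258.4 = 1.118 × 10⁻⁵ × 23.6 × N²
N² = 18,258.4 / (26.3848 × 10⁻⁵) = 69,200,449
N ≈ √69,200,449 ≈ 8,318.7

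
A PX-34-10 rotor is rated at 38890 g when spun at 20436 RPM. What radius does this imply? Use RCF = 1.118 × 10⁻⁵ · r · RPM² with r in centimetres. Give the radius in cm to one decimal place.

38890 = 1.118 × 10⁻⁵ × r × (20436)²
r = 38890 / (1.118 × 10⁻⁵ × 417,630,096) = 38890 / 4669.104 ≈ 8.329 cm

8.3 cm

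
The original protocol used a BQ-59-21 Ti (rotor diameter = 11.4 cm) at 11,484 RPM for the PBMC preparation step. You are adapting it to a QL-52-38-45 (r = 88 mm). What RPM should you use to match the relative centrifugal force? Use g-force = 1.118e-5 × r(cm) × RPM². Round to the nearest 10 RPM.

Original rotor: r = 11.4 / 2 = 5.7 cm
RCF_original = 1.118 × 10⁻⁵ × 5.7 × (11484)² = 1.118 × 10⁻⁵ × 5.7 × 131,882,256 ≈ 8,404.3 × g
Your rotor: r = 88 mm = 8.8 cm
8,404.3 = 1.118 × 10⁻⁵ × 8.8 × N²
N² = 8,404.3 / (9.8384 × 10⁻⁵) = 85,423,443
N ≈ √85,423,443 ≈ 9,242.5

≈ 9240 RPM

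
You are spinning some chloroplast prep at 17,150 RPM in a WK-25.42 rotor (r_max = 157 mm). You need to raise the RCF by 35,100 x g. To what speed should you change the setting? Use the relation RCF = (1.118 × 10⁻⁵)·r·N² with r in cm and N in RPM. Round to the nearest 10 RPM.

≈ 22230 RPM

r = 157 mm = 15.7 cm
Current RCF = 1.118 × 10⁻⁵ × 15.7 × (17150)² = 1.118 × 10⁻⁵ × 15.7 × 294,122,500 ≈ 51,626.1 × g
Target RCF = 51,626.1 + 35,100 = 86,726.1 × g
N² = 86,726.1 / (17.5526 × 10⁻⁵) = 494,092,613
N ≈ √494,092,613 ≈ 22,228.2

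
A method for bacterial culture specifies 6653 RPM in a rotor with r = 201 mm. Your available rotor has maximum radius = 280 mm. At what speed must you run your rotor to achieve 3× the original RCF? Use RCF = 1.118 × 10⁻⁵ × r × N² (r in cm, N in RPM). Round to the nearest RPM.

9763 RPM

Original rotor: r = 201 mm = 20.1 cm
RCF = 1.118 × 10⁻⁵ × r × N²
RCF_original = 1.118 × 10⁻⁵ × 20.1 × (6653)² = 1.118 × 10⁻⁵ × 20.1 × 44,262,409 ≈ 9,946.6 × g
Target RCF = 3 × 9,946.6 ≈ 29,839.8 × g
Your rotor: r = 280 mm = 28.0 cm
29,839.8 = 1.118 × 10⁻⁵ × 28 × N²
N² = 29,839.8 / (31.304 × 10⁻⁵) = 95,322,642
N ≈ √95,322,642 ≈ 9,763.3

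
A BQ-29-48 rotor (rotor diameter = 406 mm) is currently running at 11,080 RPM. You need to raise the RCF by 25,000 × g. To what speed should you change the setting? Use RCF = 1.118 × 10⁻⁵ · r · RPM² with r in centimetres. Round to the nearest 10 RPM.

≈ 15260 RPM

r = 406 mm / 2 = 203 mm = 20.3 cm
Current RCF = 1.118 × 10⁻⁵ × 20.3 × (11080)² = 1.118 × 10⁻⁵ × 20.3 × 122,766,400 ≈ 27,862.3 × g
Target RCF = 27,862.3 + 25,000 = 52,862.3 × g
N² = 52,862.3 / (22.6954 × 10⁻⁵) = 232,920,768
N ≈ √232,920,768 ≈ 15,261.7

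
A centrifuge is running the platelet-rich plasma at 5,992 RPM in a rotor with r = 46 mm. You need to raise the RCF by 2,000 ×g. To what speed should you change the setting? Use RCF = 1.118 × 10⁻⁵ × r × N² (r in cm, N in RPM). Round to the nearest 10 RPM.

8650 RPM

r = 46 mm = 4.6 cm
Current RCF = 1.118 × 10⁻⁵ × 4.6 × (5992)² = 1.118 × 10⁻⁵ × 4.6 × 35,904,064 ≈ 1,846.5 × g
Target RCF = 1,846.5 + 2,000 = 3,846.5 × g
N² = 3,846.5 / (5.1428 × 10⁻⁵) = 74,793,887
N ≈ √74,793,887 ≈ 8,648.3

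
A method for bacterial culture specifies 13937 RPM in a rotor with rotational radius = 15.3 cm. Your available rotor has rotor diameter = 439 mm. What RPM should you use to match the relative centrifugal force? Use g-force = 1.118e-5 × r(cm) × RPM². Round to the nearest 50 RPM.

≈ 11650 RPM

RCF_original = 1.118 × 10⁻⁵ × 15.3 × (13937)² = 1.118 × 10⁻⁵ × 15.3 × 194,239,969 ≈ 33,225.5 × g
Your rotor: r = 439 mm / 2 = 219.5 mm = 21.95 cm
33,225.5 = 1.118 × 10⁻⁵ × 21.95 × N²
N² = 33,225.5 / (24.5401 × 10⁻⁵) = 135,392,684
N ≈ √135,392,684 ≈ 11,635.8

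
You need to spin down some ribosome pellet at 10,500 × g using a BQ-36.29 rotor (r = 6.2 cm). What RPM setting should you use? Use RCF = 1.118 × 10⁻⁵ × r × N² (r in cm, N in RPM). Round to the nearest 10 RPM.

12310 RPM

10,500 = 1.118 × 10⁻⁵ × 6.2 × N²
N² = 10,500 / (6.9316 × 10⁻⁵) = 151,480,178
N ≈ √151,480,178 ≈ 12,307.7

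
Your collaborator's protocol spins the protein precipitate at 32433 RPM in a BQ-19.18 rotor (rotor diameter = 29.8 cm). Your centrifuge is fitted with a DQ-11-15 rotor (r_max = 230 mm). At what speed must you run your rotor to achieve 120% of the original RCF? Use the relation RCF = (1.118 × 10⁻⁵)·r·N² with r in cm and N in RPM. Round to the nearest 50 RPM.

≈ 28600 RPM

Original rotor: r = 29.8 / 2 = 14.9 cm
RCF_original = 1.118 × 10⁻⁵ × 14.9 × (32433)² = 1.118 × 10⁻⁵ × 14.9 × 1,051,899,489 ≈ 175,227.5 × g
Target RCF = 1.2 × 175,227.5 ≈ 210,273 × g
Your rotor: r = 230 mm = 23.0 cm
210,273 = 1.118 × 10⁻⁵ × 23 × N²
N² = 210,273 / (25.714 × 10⁻⁵) = 817,737,419
N ≈ √817,737,419 ≈ 28,596.1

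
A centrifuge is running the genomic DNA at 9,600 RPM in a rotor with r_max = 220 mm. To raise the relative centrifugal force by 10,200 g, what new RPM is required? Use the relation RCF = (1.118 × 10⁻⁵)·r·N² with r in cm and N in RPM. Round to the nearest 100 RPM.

r = 220 mm = 22.0 cm
Current RCF = 1.118 × 10⁻⁵ × 22 × (9600)² = 1.118 × 10⁻⁵ × 22 × 92,160,000 ≈ 22,667.7 × g
Target RCF = 22,667.7 + 10,200 = 32,867.7 × g
N² = 32,867.7 / (24.596 × 10⁻⁵) = 133,630,265
N ≈ √133,630,265 ≈ 11,559.9

11600 RPM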